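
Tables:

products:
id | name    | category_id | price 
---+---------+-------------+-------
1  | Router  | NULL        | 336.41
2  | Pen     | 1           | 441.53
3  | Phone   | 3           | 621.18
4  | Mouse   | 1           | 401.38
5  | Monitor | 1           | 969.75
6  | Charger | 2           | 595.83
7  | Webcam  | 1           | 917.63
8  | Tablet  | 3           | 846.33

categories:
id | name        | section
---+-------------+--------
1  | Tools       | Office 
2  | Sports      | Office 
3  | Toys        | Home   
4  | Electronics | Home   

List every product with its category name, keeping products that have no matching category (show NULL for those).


LEFT JOIN keeps every row from products (the left table); where category_id has no match in categories, the category columns become NULL. Walk through each product:
  - product 1 (Router): category_id=NULL, no match -> kept with NULL
  - product 2 (Pen): category_id=1 -> matches Tools
  - product 3 (Phone): category_id=3 -> matches Toys
  - product 4 (Mouse): category_id=1 -> matches Tools
  - product 5 (Monitor): category_id=1 -> matches Tools
  - product 6 (Charger): category_id=2 -> matches Sports
  - product 7 (Webcam): category_id=1 -> matches Tools
  - product 8 (Tablet): category_id=3 -> matches Toys
All 8 rows appear; 1 has NULL category.

SQL:
SELECT a.name, b.name AS category
FROM products a
LEFT JOIN categories b ON a.category_id = b.id

Result:
name    | category
--------+---------
Router  | NULL    
Pen     | Tools   
Phone   | Toys    
Mouse   | Tools   
Monitor | Tools   
Charger | Sports  
Webcam  | Tools   
Tablet  | Toys    


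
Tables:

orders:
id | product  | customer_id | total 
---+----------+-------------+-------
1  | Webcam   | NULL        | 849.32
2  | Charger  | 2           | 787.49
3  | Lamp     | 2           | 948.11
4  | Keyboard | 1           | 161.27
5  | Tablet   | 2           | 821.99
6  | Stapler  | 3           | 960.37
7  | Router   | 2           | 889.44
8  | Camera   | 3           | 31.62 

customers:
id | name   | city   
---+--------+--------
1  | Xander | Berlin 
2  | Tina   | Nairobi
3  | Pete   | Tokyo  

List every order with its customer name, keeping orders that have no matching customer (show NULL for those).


LEFT JOIN keeps every row from orders (the left table); where customer_id has no match in customers, the customer columns become NULL. Walk through each order:
  - order 1 (Webcam): customer_id=NULL, no match -> kept with NULL
  - order 2 (Charger): customer_id=2 -> matches Tina
  - order 3 (Lamp): customer_id=2 -> matches Tina
  - order 4 (Keyboard): customer_id=1 -> matches Xander
  - order 5 (Tablet): customer_id=2 -> matches Tina
  - order 6 (Stapler): customer_id=3 -> matches Pete
  - order 7 (Router): customer_id=2 -> matches Tina
  - order 8 (Camera): customer_id=3 -> matches Pete
All 8 rows appear; 1 has NULL customer.

SQL:
SELECT a.product, b.name AS customer
FROM orders a
LEFT JOIN customers b ON a.customer_id = b.id

Result:
product  | customer
---------+---------
Webcam   | NULL    
Charger  | Tina    
Lamp     | Tina    
Keyboard | Xander  
Tablet   | Tina    
Stapler  | Pete    
Router   | Tina    
Camera   | Pete    


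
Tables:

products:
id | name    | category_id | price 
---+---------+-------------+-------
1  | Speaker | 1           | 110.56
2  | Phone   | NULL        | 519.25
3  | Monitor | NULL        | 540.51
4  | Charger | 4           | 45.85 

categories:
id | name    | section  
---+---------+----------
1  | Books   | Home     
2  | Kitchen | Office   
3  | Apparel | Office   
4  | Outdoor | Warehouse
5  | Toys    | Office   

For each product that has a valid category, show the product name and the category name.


INNER JOIN keeps only products rows whose category_id matches an id in categories. Walk through each product:
  - product 1 (Speaker): category_id=1 -> matches Books
  - product 2 (Phone): category_id=NULL, no match -> dropped
  - product 3 (Monitor): category_id=NULL, no match -> dropped
  - product 4 (Charger): category_id=4 -> matches Outdoor
So 2 of 4 rows are dropped.

SQL:
SELECT a.name, b.name AS category
FROM products a
INNER JOIN categories b ON a.category_id = b.id

Result:
name    | category
--------+---------
Speaker | Books   
Charger | Outdoor 


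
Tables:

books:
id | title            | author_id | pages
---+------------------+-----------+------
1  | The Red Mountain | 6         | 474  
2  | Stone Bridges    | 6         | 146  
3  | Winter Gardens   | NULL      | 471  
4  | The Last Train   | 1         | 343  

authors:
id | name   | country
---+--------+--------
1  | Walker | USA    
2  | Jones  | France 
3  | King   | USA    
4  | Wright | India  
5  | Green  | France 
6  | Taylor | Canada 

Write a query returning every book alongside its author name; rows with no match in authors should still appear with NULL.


LEFT JOIN keeps every row from books (the left table); where author_id has no match in authors, the author columns become NULL. Walk through each book:
  - book 1 (The Red Mountain): author_id=6 -> matches Taylor
  - book 2 (Stone Bridges): author_id=6 -> matches Taylor
  - book 3 (Winter Gardens): author_id=NULL, no match -> kept with NULL
  - book 4 (The Last Train): author_id=1 -> matches Walker
All 4 rows appear; 1 has NULL author.

SQL:
SELECT a.title, b.name AS author
FROM books a
LEFT JOIN authors b ON a.author_id = b.id

Result:
title            | author
-----------------+-------
The Red Mountain | Taylor
Stone Bridges    | Taylor
Winter Gardens   | NULL  
The Last Train   | Walker


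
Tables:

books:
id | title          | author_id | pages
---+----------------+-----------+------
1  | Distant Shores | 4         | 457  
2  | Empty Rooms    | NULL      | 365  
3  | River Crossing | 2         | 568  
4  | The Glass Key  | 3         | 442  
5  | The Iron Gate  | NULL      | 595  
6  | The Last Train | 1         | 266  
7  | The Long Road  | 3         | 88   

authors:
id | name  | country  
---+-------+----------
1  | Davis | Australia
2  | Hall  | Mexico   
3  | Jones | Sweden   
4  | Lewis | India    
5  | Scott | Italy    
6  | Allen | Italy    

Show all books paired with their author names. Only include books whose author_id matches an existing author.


INNER JOIN keeps only books rows whose author_id matches an id in authors. Walk through each book:
  - book 1 (Distant Shores): author_id=4 -> matches Lewis
  - book 2 (Empty Rooms): author_id=NULL, no match -> dropped
  - book 3 (River Crossing): author_id=2 -> matches Hall
  - book 4 (The Glass Key): author_id=3 -> matches Jones
  - book 5 (The Iron Gate): author_id=NULL, no match -> dropped
  - book 6 (The Last Train): author_id=1 -> matches Davis
  - book 7 (The Long Road): author_id=3 -> matches Jones
So 2 of 7 rows are dropped.

SQL:
SELECT a.title, b.name AS author
FROM books a
INNER JOIN authors b ON a.author_id = b.id

Result:
title          | author
---------------+-------
Distant Shores | Lewis 
River Crossing | Hall  
The Glass Key  | Jones 
The Last Train | Davis 
The Long Road  | Jones 


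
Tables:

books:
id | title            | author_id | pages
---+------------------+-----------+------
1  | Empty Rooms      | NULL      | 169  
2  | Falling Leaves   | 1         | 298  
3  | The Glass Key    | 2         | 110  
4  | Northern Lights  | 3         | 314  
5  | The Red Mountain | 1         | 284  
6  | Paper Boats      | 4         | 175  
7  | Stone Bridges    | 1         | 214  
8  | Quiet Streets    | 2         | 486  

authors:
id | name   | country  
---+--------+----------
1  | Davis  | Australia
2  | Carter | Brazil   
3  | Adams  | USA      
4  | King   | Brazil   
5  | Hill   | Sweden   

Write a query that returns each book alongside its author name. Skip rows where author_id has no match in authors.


INNER JOIN keeps only books rows whose author_id matches an id in authors. Walk through each book:
  - book 1 (Empty Rooms): author_id=NULL, no match -> dropped
  - book 2 (Falling Leaves): author_id=1 -> matches Davis
  - book 3 (The Glass Key): author_id=2 -> matches Carter
  - book 4 (Northern Lights): author_id=3 -> matches Adams
  - book 5 (The Red Mountain): author_id=1 -> matches Davis
  - book 6 (Paper Boats): author_id=4 -> matches King
  - book 7 (Stone Bridges): author_id=1 -> matches Davis
  - book 8 (Quiet Streets): author_id=2 -> matches Carter
So 1 of 8 rows is dropped.

SQL:
SELECT a.title, b.name AS author
FROM books a
INNER JOIN authors b ON a.author_id = b.id

Result:
title            | author
-----------------+-------
Falling Leaves   | Davis 
The Glass Key    | Carter
Northern Lights  | Adams 
The Red Mountain | Davis 
Paper Boats      | King  
Stone Bridges    | Davis 
Quiet Streets    | Carter


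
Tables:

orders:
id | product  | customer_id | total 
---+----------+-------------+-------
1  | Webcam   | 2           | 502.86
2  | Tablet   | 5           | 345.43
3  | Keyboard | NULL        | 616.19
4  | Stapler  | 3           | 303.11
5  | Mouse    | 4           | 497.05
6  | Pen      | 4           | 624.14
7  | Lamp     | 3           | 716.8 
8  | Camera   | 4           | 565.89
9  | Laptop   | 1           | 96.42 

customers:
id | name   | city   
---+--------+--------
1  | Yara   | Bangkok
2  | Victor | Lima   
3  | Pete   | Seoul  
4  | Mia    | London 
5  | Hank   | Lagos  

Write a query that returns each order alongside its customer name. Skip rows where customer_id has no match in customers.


INNER JOIN keeps only orders rows whose customer_id matches an id in customers. Walk through each order:
  - order 1 (Webcam): customer_id=2 -> matches Victor
  - order 2 (Tablet): customer_id=5 -> matches Hank
  - order 3 (Keyboard): customer_id=NULL, no match -> dropped
  - order 4 (Stapler): customer_id=3 -> matches Pete
  - order 5 (Mouse): customer_id=4 -> matches Mia
  - order 6 (Pen): customer_id=4 -> matches Mia
  - order 7 (Lamp): customer_id=3 -> matches Pete
  - order 8 (Camera): customer_id=4 -> matches Mia
  - order 9 (Laptop): customer_id=1 -> matches Yara
So 1 of 9 rows is dropped.

SQL:
SELECT a.product, b.name AS customer
FROM orders a
INNER JOIN customers b ON a.customer_id = b.id

Result:
product | customer
--------+---------
Webcam  | Victor  
Tablet  | Hank    
Stapler | Pete    
Mouse   | Mia     
Pen     | Mia     
Lamp    | Pete    
Camera  | Mia     
Laptop  | Yara    


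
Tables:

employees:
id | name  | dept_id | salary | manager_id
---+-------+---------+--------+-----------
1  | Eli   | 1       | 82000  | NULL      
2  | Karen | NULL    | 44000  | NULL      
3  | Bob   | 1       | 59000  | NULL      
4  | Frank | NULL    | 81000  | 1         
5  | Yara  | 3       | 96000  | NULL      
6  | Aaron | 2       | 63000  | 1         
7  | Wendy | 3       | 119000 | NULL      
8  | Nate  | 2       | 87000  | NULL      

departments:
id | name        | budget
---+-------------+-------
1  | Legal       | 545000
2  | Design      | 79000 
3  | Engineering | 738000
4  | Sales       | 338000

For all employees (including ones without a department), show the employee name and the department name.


LEFT JOIN keeps every row from employees (the left table); where dept_id has no match in departments, the department columns become NULL. Walk through each employee:
  - employee 1 (Eli): dept_id=1 -> matches Legal
  - employee 2 (Karen): dept_id=NULL, no match -> kept with NULL
  - employee 3 (Bob): dept_id=1 -> matches Legal
  - employee 4 (Frank): dept_id=NULL, no match -> kept with NULL
  - employee 5 (Yara): dept_id=3 -> matches Engineering
  - employee 6 (Aaron): dept_id=2 -> matches Design
  - employee 7 (Wendy): dept_id=3 -> matches Engineering
  - employee 8 (Nate): dept_id=2 -> matches Design
All 8 rows appear; 2 have NULL department.

SQL:
SELECT a.name, b.name AS department
FROM employees a
LEFT JOIN departments b ON a.dept_id = b.id

Result:
name  | department 
------+------------
Eli   | Legal      
Karen | NULL       
Bob   | Legal      
Frank | NULL       
Yara  | Engineering
Aaron | Design     
Wendy | Engineering
Nate  | Design     


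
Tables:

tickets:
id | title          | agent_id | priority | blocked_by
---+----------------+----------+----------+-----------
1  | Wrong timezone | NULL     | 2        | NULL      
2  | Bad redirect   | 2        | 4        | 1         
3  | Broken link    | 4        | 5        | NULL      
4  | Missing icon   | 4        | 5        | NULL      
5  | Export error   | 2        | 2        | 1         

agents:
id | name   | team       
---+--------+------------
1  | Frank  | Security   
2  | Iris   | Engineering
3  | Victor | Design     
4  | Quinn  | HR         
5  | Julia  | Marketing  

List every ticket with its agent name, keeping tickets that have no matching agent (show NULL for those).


LEFT JOIN keeps every row from tickets (the left table); where agent_id has no match in agents, the agent columns become NULL. Walk through each ticket:
  - ticket 1 (Wrong timezone): agent_id=NULL, no match -> kept with NULL
  - ticket 2 (Bad redirect): agent_id=2 -> matches Iris
  - ticket 3 (Broken link): agent_id=4 -> matches Quinn
  - ticket 4 (Missing icon): agent_id=4 -> matches Quinn
  - ticket 5 (Export error): agent_id=2 -> matches Iris
All 5 rows appear; 1 has NULL agent.

SQL:
SELECT a.title, b.name AS agent
FROM tickets a
LEFT JOIN agents b ON a.agent_id = b.id

Result:
title          | agent
---------------+------
Wrong timezone | NULL 
Bad redirect   | Iris 
Broken link    | Quinn
Missing icon   | Quinn
Export error   | Iris 


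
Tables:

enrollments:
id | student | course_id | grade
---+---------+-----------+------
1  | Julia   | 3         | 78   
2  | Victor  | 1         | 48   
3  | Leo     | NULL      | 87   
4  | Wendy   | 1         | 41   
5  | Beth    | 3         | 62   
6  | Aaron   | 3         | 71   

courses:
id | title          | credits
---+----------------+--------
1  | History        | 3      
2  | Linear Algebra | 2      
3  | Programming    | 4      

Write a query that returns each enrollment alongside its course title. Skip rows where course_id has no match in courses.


INNER JOIN keeps only enrollments rows whose course_id matches an id in courses. Walk through each enrollment:
  - enrollment 1 (Julia): course_id=3 -> matches Programming
  - enrollment 2 (Victor): course_id=1 -> matches History
  - enrollment 3 (Leo): course_id=NULL, no match -> dropped
  - enrollment 4 (Wendy): course_id=1 -> matches History
  - enrollment 5 (Beth): course_id=3 -> matches Programming
  - enrollment 6 (Aaron): course_id=3 -> matches Programming
So 1 of 6 rows is dropped.

SQL:
SELECT a.student, b.title AS course
FROM enrollments a
INNER JOIN courses b ON a.course_id = b.id

Result:
student | course     
--------+------------
Julia   | Programming
Victor  | History    
Wendy   | History    
Beth    | Programming
Aaron   | Programming


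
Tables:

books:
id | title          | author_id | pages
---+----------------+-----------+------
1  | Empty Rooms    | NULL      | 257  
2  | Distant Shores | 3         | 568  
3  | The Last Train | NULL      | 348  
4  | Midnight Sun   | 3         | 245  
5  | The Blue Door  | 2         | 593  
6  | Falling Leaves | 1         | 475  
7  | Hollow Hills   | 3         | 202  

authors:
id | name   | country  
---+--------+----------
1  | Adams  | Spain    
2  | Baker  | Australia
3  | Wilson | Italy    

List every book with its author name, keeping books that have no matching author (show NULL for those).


LEFT JOIN keeps every row from books (the left table); where author_id has no match in authors, the author columns become NULL. Walk through each book:
  - book 1 (Empty Rooms): author_id=NULL, no match -> kept with NULL
  - book 2 (Distant Shores): author_id=3 -> matches Wilson
  - book 3 (The Last Train): author_id=NULL, no match -> kept with NULL
  - book 4 (Midnight Sun): author_id=3 -> matches Wilson
  - book 5 (The Blue Door): author_id=2 -> matches Baker
  - book 6 (Falling Leaves): author_id=1 -> matches Adams
  - book 7 (Hollow Hills): author_id=3 -> matches Wilson
All 7 rows appear; 2 have NULL author.

SQL:
SELECT a.title, b.name AS author
FROM books a
LEFT JOIN authors b ON a.author_id = b.id

Result:
title          | author
---------------+-------
Empty Rooms    | NULL  
Distant Shores | Wilson
The Last Train | NULL  
Midnight Sun   | Wilson
The Blue Door  | Baker 
Falling Leaves | Adams 
Hollow Hills   | Wilson


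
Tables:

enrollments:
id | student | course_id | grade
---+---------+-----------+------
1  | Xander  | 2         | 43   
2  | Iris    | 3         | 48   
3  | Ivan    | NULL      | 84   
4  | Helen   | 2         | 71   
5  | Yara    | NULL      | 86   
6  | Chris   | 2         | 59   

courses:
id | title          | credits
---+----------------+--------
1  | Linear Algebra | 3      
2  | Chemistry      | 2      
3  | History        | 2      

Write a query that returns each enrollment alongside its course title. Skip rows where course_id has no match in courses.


INNER JOIN keeps only enrollments rows whose course_id matches an id in courses. Walk through each enrollment:
  - enrollment 1 (Xander): course_id=2 -> matches Chemistry
  - enrollment 2 (Iris): course_id=3 -> matches History
  - enrollment 3 (Ivan): course_id=NULL, no match -> dropped
  - enrollment 4 (Helen): course_id=2 -> matches Chemistry
  - enrollment 5 (Yara): course_id=NULL, no match -> dropped
  - enrollment 6 (Chris): course_id=2 -> matches Chemistry
So 2 of 6 rows are dropped.

SQL:
SELECT a.student, b.title AS course
FROM enrollments a
INNER JOIN courses b ON a.course_id = b.id

Result:
student | course   
--------+----------
Xander  | Chemistry
Iris    | History  
Helen   | Chemistry
Chris   | Chemistry


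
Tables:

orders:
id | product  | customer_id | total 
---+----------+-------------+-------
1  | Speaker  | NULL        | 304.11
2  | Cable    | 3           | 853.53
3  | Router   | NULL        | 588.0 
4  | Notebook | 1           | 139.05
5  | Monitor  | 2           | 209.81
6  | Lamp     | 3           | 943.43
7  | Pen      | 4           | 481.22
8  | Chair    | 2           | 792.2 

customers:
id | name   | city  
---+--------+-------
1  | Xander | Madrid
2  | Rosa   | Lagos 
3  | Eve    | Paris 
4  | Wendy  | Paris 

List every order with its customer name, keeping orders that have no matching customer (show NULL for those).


LEFT JOIN keeps every row from orders (the left table); where customer_id has no match in customers, the customer columns become NULL. Walk through each order:
  - order 1 (Speaker): customer_id=NULL, no match -> kept with NULL
  - order 2 (Cable): customer_id=3 -> matches Eve
  - order 3 (Router): customer_id=NULL, no match -> kept with NULL
  - order 4 (Notebook): customer_id=1 -> matches Xander
  - order 5 (Monitor): customer_id=2 -> matches Rosa
  - order 6 (Lamp): customer_id=3 -> matches Eve
  - order 7 (Pen): customer_id=4 -> matches Wendy
  - order 8 (Chair): customer_id=2 -> matches Rosa
All 8 rows appear; 2 have NULL customer.

SQL:
SELECT a.product, b.name AS customer
FROM orders a
LEFT JOIN customers b ON a.customer_id = b.id

Result:
product  | customer
---------+---------
Speaker  | NULL    
Cable    | Eve     
Router   | NULL    
Notebook | Xander  
Monitor  | Rosa    
Lamp     | Eve     
Pen      | Wendy   
Chair    | Rosa    


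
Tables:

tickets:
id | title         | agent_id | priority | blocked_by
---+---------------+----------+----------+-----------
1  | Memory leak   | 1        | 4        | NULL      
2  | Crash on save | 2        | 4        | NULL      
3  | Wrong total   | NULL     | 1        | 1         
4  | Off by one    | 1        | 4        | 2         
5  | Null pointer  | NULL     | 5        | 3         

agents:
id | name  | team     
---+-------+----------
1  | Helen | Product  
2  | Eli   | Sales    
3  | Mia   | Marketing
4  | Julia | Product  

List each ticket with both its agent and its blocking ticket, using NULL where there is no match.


Two LEFT JOINs from the same base table tickets: one to agents via agent_id, one to tickets itself via blocked_by. Both are LEFT so every ticket is preserved.
Match against agents:
  - ticket 1 (Memory leak): agent_id=1 -> matches Helen
  - ticket 2 (Crash on save): agent_id=2 -> matches Eli
  - ticket 3 (Wrong total): agent_id=NULL, no match -> kept with NULL
  - ticket 4 (Off by one): agent_id=1 -> matches Helen
  - ticket 5 (Null pointer): agent_id=NULL, no match -> kept with NULL
Match against tickets (self):
  - ticket 1 (Memory leak): blocked_by=NULL -> NULL
  - ticket 2 (Crash on save): blocked_by=NULL -> NULL
  - ticket 3 (Wrong total): blocked_by=1 -> Memory leak
  - ticket 4 (Off by one): blocked_by=2 -> Crash on save
  - ticket 5 (Null pointer): blocked_by=3 -> Wrong total

SQL:
SELECT a.title, b.name AS agent, c.title AS blocked_by
FROM tickets a
LEFT JOIN agents b ON a.agent_id = b.id
LEFT JOIN tickets c ON a.blocked_by = c.id

Result:
title         | agent | blocked_by   
--------------+-------+--------------
Memory leak   | Helen | NULL         
Crash on save | Eli   | NULL         
Wrong total   | NULL  | Memory leak  
Off by one    | Helen | Crash on save
Null pointer  | NULL  | Wrong total  


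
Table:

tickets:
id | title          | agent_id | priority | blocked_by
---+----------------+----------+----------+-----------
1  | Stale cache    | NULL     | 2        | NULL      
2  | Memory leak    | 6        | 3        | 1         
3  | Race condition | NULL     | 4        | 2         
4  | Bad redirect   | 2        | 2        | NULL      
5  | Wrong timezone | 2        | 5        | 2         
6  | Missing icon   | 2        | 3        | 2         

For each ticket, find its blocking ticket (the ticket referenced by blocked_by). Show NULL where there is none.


This is a self-join: tickets is joined to a second copy of itself, matching each row's blocked_by to another row's id. Use LEFT JOIN so rows with blocked_by=NULL are kept.
  - ticket 1 (Stale cache): blocked_by=NULL -> NULL
  - ticket 2 (Memory leak): blocked_by=1 -> Stale cache
  - ticket 3 (Race condition): blocked_by=2 -> Memory leak
  - ticket 4 (Bad redirect): blocked_by=NULL -> NULL
  - ticket 5 (Wrong timezone): blocked_by=2 -> Memory leak
  - ticket 6 (Missing icon): blocked_by=2 -> Memory leak

SQL:
SELECT a.title AS item, b.title AS blocked_by
FROM tickets a
LEFT JOIN tickets b ON a.blocked_by = b.id

Result:
item           | blocked_by 
---------------+------------
Stale cache    | NULL       
Memory leak    | Stale cache
Race condition | Memory leak
Bad redirect   | NULL       
Wrong timezone | Memory leak
Missing icon   | Memory leak


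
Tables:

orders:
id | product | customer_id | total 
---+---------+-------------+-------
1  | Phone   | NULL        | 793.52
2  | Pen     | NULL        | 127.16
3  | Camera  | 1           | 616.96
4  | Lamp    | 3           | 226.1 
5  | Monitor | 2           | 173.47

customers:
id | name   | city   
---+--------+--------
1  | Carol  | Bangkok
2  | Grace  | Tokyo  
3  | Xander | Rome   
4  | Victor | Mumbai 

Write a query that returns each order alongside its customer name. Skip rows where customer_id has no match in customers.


INNER JOIN keeps only orders rows whose customer_id matches an id in customers. Walk through each order:
  - order 1 (Phone): customer_id=NULL, no match -> dropped
  - order 2 (Pen): customer_id=NULL, no match -> dropped
  - order 3 (Camera): customer_id=1 -> matches Carol
  - order 4 (Lamp): customer_id=3 -> matches Xander
  - order 5 (Monitor): customer_id=2 -> matches Grace
So 2 of 5 rows are dropped.

SQL:
SELECT a.product, b.name AS customer
FROM orders a
INNER JOIN customers b ON a.customer_id = b.id

Result:
product | customer
--------+---------
Camera  | Carol   
Lamp    | Xander  
Monitor | Grace   


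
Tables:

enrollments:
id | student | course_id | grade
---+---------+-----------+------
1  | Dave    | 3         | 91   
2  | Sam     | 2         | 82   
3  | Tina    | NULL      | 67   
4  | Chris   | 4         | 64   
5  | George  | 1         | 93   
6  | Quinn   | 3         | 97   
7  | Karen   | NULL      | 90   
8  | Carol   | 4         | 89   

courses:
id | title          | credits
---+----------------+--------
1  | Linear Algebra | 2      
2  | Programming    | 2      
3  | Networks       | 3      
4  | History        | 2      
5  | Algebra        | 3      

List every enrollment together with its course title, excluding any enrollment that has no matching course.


INNER JOIN keeps only enrollments rows whose course_id matches an id in courses. Walk through each enrollment:
  - enrollment 1 (Dave): course_id=3 -> matches Networks
  - enrollment 2 (Sam): course_id=2 -> matches Programming
  - enrollment 3 (Tina): course_id=NULL, no match -> dropped
  - enrollment 4 (Chris): course_id=4 -> matches History
  - enrollment 5 (George): course_id=1 -> matches Linear Algebra
  - enrollment 6 (Quinn): course_id=3 -> matches Networks
  - enrollment 7 (Karen): course_id=NULL, no match -> dropped
  - enrollment 8 (Carol): course_id=4 -> matches History
So 2 of 8 rows are dropped.

SQL:
SELECT a.student, b.title AS course
FROM enrollments a
INNER JOIN courses b ON a.course_id = b.id

Result:
student | course        
--------+---------------
Dave    | Networks      
Sam     | Programming   
Chris   | History       
George  | Linear Algebra
Quinn   | Networks      
Carol   | History       


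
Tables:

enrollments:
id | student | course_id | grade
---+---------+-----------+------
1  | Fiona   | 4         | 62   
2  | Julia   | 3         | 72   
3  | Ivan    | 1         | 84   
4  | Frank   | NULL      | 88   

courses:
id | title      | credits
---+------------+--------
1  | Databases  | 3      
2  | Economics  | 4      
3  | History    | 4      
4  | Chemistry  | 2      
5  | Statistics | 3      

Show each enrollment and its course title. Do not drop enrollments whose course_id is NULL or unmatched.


LEFT JOIN keeps every row from enrollments (the left table); where course_id has no match in courses, the course columns become NULL. Walk through each enrollment:
  - enrollment 1 (Fiona): course_id=4 -> matches Chemistry
  - enrollment 2 (Julia): course_id=3 -> matches History
  - enrollment 3 (Ivan): course_id=1 -> matches Databases
  - enrollment 4 (Frank): course_id=NULL, no match -> kept with NULL
All 4 rows appear; 1 has NULL course.

SQL:
SELECT a.student, b.title AS course
FROM enrollments a
LEFT JOIN courses b ON a.course_id = b.id

Result:
student | course   
--------+----------
Fiona   | Chemistry
Julia   | History  
Ivan    | Databases
Frank   | NULL     


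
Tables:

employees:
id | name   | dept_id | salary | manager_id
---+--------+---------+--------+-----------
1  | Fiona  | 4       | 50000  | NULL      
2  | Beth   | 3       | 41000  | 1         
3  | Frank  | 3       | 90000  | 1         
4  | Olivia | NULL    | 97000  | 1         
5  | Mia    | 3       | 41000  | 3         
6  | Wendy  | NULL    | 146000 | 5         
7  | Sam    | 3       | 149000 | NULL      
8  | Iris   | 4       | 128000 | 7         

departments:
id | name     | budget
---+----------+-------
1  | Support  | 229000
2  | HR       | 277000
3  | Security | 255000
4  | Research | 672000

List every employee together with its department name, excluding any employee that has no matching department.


INNER JOIN keeps only employees rows whose dept_id matches an id in departments. Walk through each employee:
  - employee 1 (Fiona): dept_id=4 -> matches Research
  - employee 2 (Beth): dept_id=3 -> matches Security
  - employee 3 (Frank): dept_id=3 -> matches Security
  - employee 4 (Olivia): dept_id=NULL, no match -> dropped
  - employee 5 (Mia): dept_id=3 -> matches Security
  - employee 6 (Wendy): dept_id=NULL, no match -> dropped
  - employee 7 (Sam): dept_id=3 -> matches Security
  - employee 8 (Iris): dept_id=4 -> matches Research
So 2 of 8 rows are dropped.

SQL:
SELECT a.name, b.name AS department
FROM employees a
INNER JOIN departments b ON a.dept_id = b.id

Result:
name  | department
------+-----------
Fiona | Research  
Beth  | Security  
Frank | Security  
Mia   | Security  
Sam   | Security  
Iris  | Research  


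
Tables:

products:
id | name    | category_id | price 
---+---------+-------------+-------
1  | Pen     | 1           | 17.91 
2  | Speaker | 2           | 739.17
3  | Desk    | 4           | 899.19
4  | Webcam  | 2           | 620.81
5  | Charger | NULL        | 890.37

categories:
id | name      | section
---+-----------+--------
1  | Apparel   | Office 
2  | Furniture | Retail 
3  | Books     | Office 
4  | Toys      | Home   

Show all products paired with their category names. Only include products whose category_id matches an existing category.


INNER JOIN keeps only products rows whose category_id matches an id in categories. Walk through each product:
  - product 1 (Pen): category_id=1 -> matches Apparel
  - product 2 (Speaker): category_id=2 -> matches Furniture
  - product 3 (Desk): category_id=4 -> matches Toys
  - product 4 (Webcam): category_id=2 -> matches Furniture
  - product 5 (Charger): category_id=NULL, no match -> dropped
So 1 of 5 rows is dropped.

SQL:
SELECT a.name, b.name AS category
FROM products a
INNER JOIN categories b ON a.category_id = b.id

Result:
name    | category 
--------+----------
Pen     | Apparel  
Speaker | Furniture
Desk    | Toys     
Webcam  | Furniture


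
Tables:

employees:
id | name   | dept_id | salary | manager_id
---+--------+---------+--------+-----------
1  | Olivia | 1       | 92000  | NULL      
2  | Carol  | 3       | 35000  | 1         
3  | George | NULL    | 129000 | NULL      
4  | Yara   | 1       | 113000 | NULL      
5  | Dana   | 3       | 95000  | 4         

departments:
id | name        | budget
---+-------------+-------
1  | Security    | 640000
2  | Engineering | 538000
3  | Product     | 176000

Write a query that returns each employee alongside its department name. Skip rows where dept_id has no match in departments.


INNER JOIN keeps only employees rows whose dept_id matches an id in departments. Walk through each employee:
  - employee 1 (Olivia): dept_id=1 -> matches Security
  - employee 2 (Carol): dept_id=3 -> matches Product
  - employee 3 (George): dept_id=NULL, no match -> dropped
  - employee 4 (Yara): dept_id=1 -> matches Security
  - employee 5 (Dana): dept_id=3 -> matches Product
So 1 of 5 rows is dropped.

SQL:
SELECT a.name, b.name AS department
FROM employees a
INNER JOIN departments b ON a.dept_id = b.id

Result:
name   | department
-------+-----------
Olivia | Security  
Carol  | Product   
Yara   | Security  
Dana   | Product   


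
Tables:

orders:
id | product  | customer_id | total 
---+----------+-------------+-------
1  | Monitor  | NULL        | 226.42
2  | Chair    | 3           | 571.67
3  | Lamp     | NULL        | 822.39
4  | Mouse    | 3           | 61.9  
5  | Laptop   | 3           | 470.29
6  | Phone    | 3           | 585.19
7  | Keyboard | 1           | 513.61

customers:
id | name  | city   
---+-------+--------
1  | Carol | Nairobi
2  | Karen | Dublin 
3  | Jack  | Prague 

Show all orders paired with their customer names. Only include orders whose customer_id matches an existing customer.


INNER JOIN keeps only orders rows whose customer_id matches an id in customers. Walk through each order:
  - order 1 (Monitor): customer_id=NULL, no match -> dropped
  - order 2 (Chair): customer_id=3 -> matches Jack
  - order 3 (Lamp): customer_id=NULL, no match -> dropped
  - order 4 (Mouse): customer_id=3 -> matches Jack
  - order 5 (Laptop): customer_id=3 -> matches Jack
  - order 6 (Phone): customer_id=3 -> matches Jack
  - order 7 (Keyboard): customer_id=1 -> matches Carol
So 2 of 7 rows are dropped.

SQL:
SELECT a.product, b.name AS customer
FROM orders a
INNER JOIN customers b ON a.customer_id = b.id

Result:
product  | customer
---------+---------
Chair    | Jack    
Mouse    | Jack    
Laptop   | Jack    
Phone    | Jack    
Keyboard | Carol   


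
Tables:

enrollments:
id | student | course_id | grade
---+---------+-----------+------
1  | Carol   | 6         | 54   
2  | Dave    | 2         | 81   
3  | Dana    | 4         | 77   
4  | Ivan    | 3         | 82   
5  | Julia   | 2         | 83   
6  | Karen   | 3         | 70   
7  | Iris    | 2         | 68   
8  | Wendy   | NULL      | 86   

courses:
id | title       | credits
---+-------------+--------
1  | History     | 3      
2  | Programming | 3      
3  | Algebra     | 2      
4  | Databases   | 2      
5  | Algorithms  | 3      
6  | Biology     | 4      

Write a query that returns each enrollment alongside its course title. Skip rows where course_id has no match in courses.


INNER JOIN keeps only enrollments rows whose course_id matches an id in courses. Walk through each enrollment:
  - enrollment 1 (Carol): course_id=6 -> matches Biology
  - enrollment 2 (Dave): course_id=2 -> matches Programming
  - enrollment 3 (Dana): course_id=4 -> matches Databases
  - enrollment 4 (Ivan): course_id=3 -> matches Algebra
  - enrollment 5 (Julia): course_id=2 -> matches Programming
  - enrollment 6 (Karen): course_id=3 -> matches Algebra
  - enrollment 7 (Iris): course_id=2 -> matches Programming
  - enrollment 8 (Wendy): course_id=NULL, no match -> dropped
So 1 of 8 rows is dropped.

SQL:
SELECT a.student, b.title AS course
FROM enrollments a
INNER JOIN courses b ON a.course_id = b.id

Result:
student | course     
--------+------------
Carol   | Biology    
Dave    | Programming
Dana    | Databases  
Ivan    | Algebra    
Julia   | Programming
Karen   | Algebra    
Iris    | Programming


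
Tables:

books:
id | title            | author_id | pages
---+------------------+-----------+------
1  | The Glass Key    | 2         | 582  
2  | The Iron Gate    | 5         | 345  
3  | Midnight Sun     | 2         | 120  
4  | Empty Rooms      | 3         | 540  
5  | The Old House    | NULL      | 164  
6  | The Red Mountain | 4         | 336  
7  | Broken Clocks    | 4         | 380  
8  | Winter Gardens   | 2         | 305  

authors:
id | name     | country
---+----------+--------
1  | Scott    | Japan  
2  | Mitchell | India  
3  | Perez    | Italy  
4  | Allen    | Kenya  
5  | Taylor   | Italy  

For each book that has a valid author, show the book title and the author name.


INNER JOIN keeps only books rows whose author_id matches an id in authors. Walk through each book:
  - book 1 (The Glass Key): author_id=2 -> matches Mitchell
  - book 2 (The Iron Gate): author_id=5 -> matches Taylor
  - book 3 (Midnight Sun): author_id=2 -> matches Mitchell
  - book 4 (Empty Rooms): author_id=3 -> matches Perez
  - book 5 (The Old House): author_id=NULL, no match -> dropped
  - book 6 (The Red Mountain): author_id=4 -> matches Allen
  - book 7 (Broken Clocks): author_id=4 -> matches Allen
  - book 8 (Winter Gardens): author_id=2 -> matches Mitchell
So 1 of 8 rows is dropped.

SQL:
SELECT a.title, b.name AS author
FROM books a
INNER JOIN authors b ON a.author_id = b.id

Result:
title            | author  
-----------------+---------
The Glass Key    | Mitchell
The Iron Gate    | Taylor  
Midnight Sun     | Mitchell
Empty Rooms      | Perez   
The Red Mountain | Allen   
Broken Clocks    | Allen   
Winter Gardens   | Mitchell


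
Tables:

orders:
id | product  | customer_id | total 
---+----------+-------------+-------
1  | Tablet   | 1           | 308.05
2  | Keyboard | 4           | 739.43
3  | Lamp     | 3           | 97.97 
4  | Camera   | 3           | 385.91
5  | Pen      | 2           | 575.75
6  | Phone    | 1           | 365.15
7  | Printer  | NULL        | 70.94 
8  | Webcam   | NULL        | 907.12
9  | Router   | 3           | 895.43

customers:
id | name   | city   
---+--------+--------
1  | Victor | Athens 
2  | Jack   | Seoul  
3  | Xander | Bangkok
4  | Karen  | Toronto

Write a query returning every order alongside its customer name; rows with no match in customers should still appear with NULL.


LEFT JOIN keeps every row from orders (the left table); where customer_id has no match in customers, the customer columns become NULL. Walk through each order:
  - order 1 (Tablet): customer_id=1 -> matches Victor
  - order 2 (Keyboard): customer_id=4 -> matches Karen
  - order 3 (Lamp): customer_id=3 -> matches Xander
  - order 4 (Camera): customer_id=3 -> matches Xander
  - order 5 (Pen): customer_id=2 -> matches Jack
  - order 6 (Phone): customer_id=1 -> matches Victor
  - order 7 (Printer): customer_id=NULL, no match -> kept with NULL
  - order 8 (Webcam): customer_id=NULL, no match -> kept with NULL
  - order 9 (Router): customer_id=3 -> matches Xander
All 9 rows appear; 2 have NULL customer.

SQL:
SELECT a.product, b.name AS customer
FROM orders a
LEFT JOIN customers b ON a.customer_id = b.id

Result:
product  | customer
---------+---------
Tablet   | Victor  
Keyboard | Karen   
Lamp     | Xander  
Camera   | Xander  
Pen      | Jack    
Phone    | Victor  
Printer  | NULL    
Webcam   | NULL    
Router   | Xander  


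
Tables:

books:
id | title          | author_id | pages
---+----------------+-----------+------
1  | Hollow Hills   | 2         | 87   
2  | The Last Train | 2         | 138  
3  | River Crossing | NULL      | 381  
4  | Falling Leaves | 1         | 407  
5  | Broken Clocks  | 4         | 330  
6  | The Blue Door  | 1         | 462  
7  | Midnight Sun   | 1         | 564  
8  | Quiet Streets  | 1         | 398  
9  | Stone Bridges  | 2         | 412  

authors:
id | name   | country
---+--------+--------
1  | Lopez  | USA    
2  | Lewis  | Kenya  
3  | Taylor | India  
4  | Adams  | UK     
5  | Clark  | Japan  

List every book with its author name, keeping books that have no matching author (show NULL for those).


LEFT JOIN keeps every row from books (the left table); where author_id has no match in authors, the author columns become NULL. Walk through each book:
  - book 1 (Hollow Hills): author_id=2 -> matches Lewis
  - book 2 (The Last Train): author_id=2 -> matches Lewis
  - book 3 (River Crossing): author_id=NULL, no match -> kept with NULL
  - book 4 (Falling Leaves): author_id=1 -> matches Lopez
  - book 5 (Broken Clocks): author_id=4 -> matches Adams
  - book 6 (The Blue Door): author_id=1 -> matches Lopez
  - book 7 (Midnight Sun): author_id=1 -> matches Lopez
  - book 8 (Quiet Streets): author_id=1 -> matches Lopez
  - book 9 (Stone Bridges): author_id=2 -> matches Lewis
All 9 rows appear; 1 has NULL author.

SQL:
SELECT a.title, b.name AS author
FROM books a
LEFT JOIN authors b ON a.author_id = b.id

Result:
title          | author
---------------+-------
Hollow Hills   | Lewis 
The Last Train | Lewis 
River Crossing | NULL  
Falling Leaves | Lopez 
Broken Clocks  | Adams 
The Blue Door  | Lopez 
Midnight Sun   | Lopez 
Quiet Streets  | Lopez 
Stone Bridges  | Lewis 


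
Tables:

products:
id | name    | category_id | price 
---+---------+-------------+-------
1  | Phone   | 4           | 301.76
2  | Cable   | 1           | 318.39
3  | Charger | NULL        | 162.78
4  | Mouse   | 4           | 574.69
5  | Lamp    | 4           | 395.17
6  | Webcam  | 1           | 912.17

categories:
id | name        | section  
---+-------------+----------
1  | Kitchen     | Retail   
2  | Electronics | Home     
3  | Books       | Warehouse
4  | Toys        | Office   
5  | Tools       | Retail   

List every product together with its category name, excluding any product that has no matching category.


INNER JOIN keeps only products rows whose category_id matches an id in categories. Walk through each product:
  - product 1 (Phone): category_id=4 -> matches Toys
  - product 2 (Cable): category_id=1 -> matches Kitchen
  - product 3 (Charger): category_id=NULL, no match -> dropped
  - product 4 (Mouse): category_id=4 -> matches Toys
  - product 5 (Lamp): category_id=4 -> matches Toys
  - product 6 (Webcam): category_id=1 -> matches Kitchen
So 1 of 6 rows is dropped.

SQL:
SELECT a.name, b.name AS category
FROM products a
INNER JOIN categories b ON a.category_id = b.id

Result:
name   | category
-------+---------
Phone  | Toys    
Cable  | Kitchen 
Mouse  | Toys    
Lamp   | Toys    
Webcam | Kitchen 


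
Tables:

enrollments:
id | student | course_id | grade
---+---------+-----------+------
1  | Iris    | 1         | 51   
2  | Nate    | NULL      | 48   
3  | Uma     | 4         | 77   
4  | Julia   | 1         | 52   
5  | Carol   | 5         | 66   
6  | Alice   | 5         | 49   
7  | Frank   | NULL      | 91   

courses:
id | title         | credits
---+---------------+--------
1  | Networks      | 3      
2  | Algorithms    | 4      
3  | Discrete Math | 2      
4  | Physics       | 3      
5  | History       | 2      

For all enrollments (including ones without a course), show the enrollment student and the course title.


LEFT JOIN keeps every row from enrollments (the left table); where course_id has no match in courses, the course columns become NULL. Walk through each enrollment:
  - enrollment 1 (Iris): course_id=1 -> matches Networks
  - enrollment 2 (Nate): course_id=NULL, no match -> kept with NULL
  - enrollment 3 (Uma): course_id=4 -> matches Physics
  - enrollment 4 (Julia): course_id=1 -> matches Networks
  - enrollment 5 (Carol): course_id=5 -> matches History
  - enrollment 6 (Alice): course_id=5 -> matches History
  - enrollment 7 (Frank): course_id=NULL, no match -> kept with NULL
All 7 rows appear; 2 have NULL course.

SQL:
SELECT a.student, b.title AS course
FROM enrollments a
LEFT JOIN courses b ON a.course_id = b.id

Result:
student | course  
--------+---------
Iris    | Networks
Nate    | NULL    
Uma     | Physics 
Julia   | Networks
Carol   | History 
Alice   | History 
Frank   | NULL    
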